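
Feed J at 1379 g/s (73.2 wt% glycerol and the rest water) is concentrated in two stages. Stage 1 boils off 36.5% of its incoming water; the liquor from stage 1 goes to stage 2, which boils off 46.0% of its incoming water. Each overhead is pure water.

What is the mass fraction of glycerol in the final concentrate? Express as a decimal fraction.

0.888

water in feed = 1379×0.268 = 369.57 g/s.
After stage 1: water left = (1−0.365)×369.57 = 234.68; stream total = 1244.1 g/s.
After stage 2: water left = (1−0.460)×234.68 = 126.73; final concentrate = 1136.2 g/s.
glycerol fraction = 1009.4/1136.2 = 0.888.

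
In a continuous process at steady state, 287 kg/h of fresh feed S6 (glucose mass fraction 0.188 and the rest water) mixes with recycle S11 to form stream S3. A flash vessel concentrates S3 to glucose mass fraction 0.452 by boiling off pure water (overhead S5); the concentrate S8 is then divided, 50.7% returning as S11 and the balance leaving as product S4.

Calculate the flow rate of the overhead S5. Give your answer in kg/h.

Overall glucose balance (none leaves overhead): glucose in fresh feed = glucose in product, i.e. 287×0.188 = (1−0.507)·S8·0.452.
S8 = 53.956/(0.452×0.493) = 242.13 kg/h.
Recycle S11 = 0.507×242.13 = 122.76 kg/h.
Combined feed S3 = 287 + 122.76 = 409.76 kg/h.
Overhead S5 = S3 − S8 = 409.76 − 242.13 = 167.63 kg/h.

167.6 kg/h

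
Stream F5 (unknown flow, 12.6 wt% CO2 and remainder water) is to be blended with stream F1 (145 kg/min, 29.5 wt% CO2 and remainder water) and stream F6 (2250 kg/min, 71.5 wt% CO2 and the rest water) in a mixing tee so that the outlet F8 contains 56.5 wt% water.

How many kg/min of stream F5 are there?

Let F5 be the unknown flow. Total out = 2395 + F5.
water balance: 743.48 + 0.874·F5 = 0.565·(2395 + F5)
(0.874 − 0.565)·F5 = 0.565×2395 − 743.48 = 609.7
F5 = 609.7 / 0.309 = 1973.1 kg/min

1973 kg/min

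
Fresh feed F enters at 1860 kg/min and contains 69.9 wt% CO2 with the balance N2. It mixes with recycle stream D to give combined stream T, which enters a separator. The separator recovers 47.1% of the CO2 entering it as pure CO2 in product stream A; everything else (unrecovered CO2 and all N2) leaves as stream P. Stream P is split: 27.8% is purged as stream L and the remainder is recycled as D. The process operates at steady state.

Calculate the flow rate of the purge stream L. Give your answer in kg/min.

869.2 kg/min

N2 enters only via F and leaves only via the purge: 1860×0.301 = 0.278×(N2 in P), and the separator passes all N2, so N2 in T = N2 in P = 2013.9 kg/min.
CO2 in T: m_A = 1860×0.699 + (1−0.278)·(1−0.471)·m_A, so m_A = 1300.1/0.6181 = 2103.6 kg/min.
P = (1−0.471)×2103.6 + 2013.9 = 3126.7 kg/min.
Purge L = 0.278×3126.7 = 869.22 kg/min.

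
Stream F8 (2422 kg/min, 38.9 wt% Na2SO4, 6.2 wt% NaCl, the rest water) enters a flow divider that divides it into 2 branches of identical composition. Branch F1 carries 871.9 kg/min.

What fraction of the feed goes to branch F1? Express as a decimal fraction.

0.360

Fraction to F1 = 871.9/2422 = 0.3600.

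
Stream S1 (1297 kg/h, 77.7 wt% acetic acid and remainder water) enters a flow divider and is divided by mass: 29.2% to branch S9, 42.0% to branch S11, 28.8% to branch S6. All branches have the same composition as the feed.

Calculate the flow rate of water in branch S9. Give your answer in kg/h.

Branch S9 total = 0.292×1297 = 378.72 kg/h.
water in S9 = 0.223×378.72 = 84.455 kg/h.

84.46 kg/h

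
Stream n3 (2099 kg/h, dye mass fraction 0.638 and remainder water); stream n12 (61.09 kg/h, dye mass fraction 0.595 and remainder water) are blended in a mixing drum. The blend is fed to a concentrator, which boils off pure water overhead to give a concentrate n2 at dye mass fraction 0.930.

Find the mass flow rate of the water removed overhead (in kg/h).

dye entering = 2099×0.638 + 61.09×0.595 = 1375.5 kg/h.
All dye reports to n2, so n2 = 1375.5/0.930 = 1479 kg/h.
Total feed = 2160.1 kg/h; overhead = 2160.1 − 1479 = 681.05 kg/h.

681 kg/h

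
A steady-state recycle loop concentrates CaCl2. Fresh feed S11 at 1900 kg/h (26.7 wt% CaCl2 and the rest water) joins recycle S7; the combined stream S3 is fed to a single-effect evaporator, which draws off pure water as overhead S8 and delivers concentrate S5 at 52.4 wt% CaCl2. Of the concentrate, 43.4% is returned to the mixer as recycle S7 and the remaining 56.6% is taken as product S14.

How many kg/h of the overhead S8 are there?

Overall CaCl2 balance (none leaves overhead): CaCl2 in fresh feed = CaCl2 in product, i.e. 1900×0.267 = (1−0.434)·S5·0.524.
S5 = 507.3/(0.524×0.566) = 1710.5 kg/h.
Recycle S7 = 0.434×1710.5 = 742.35 kg/h.
Combined feed S3 = 1900 + 742.35 = 2642.3 kg/h.
Overhead S8 = S3 − S5 = 2642.3 − 1710.5 = 931.87 kg/h.

931.9 kg/h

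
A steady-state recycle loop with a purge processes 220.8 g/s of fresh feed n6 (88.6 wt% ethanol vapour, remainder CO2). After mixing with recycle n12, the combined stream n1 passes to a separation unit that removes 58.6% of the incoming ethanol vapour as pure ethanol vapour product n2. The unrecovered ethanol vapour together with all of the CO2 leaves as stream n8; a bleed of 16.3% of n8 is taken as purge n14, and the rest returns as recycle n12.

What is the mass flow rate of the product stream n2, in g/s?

ethanol vapour in n1: m_A = 220.8×0.886 + (1−0.163)·(1−0.586)·m_A, so m_A = 195.63/0.6535 = 299.36 g/s.
Product n2 = 0.586×299.36 = 175.43 g/s.

175.4 g/s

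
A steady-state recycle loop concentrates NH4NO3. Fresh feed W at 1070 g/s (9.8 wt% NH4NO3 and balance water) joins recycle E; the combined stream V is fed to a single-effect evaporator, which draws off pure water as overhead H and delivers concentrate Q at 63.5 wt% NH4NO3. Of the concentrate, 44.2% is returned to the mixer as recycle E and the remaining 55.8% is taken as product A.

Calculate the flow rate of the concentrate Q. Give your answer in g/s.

295.9 g/s

Overall NH4NO3 balance (none leaves overhead): NH4NO3 in fresh feed = NH4NO3 in product, i.e. 1070×0.098 = (1−0.442)·Q·0.635.
Q = 104.86/(0.635×0.558) = 295.94 g/s.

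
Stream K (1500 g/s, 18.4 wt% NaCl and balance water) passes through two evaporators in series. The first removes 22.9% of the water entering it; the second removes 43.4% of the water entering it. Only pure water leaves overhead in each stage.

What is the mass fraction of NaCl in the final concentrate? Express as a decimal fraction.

water in feed = 1500×0.816 = 1224 g/s.
After stage 1: water left = (1−0.229)×1224 = 943.7; stream total = 1219.7 g/s.
After stage 2: water left = (1−0.434)×943.7 = 534.14; final concentrate = 810.14 g/s.
NaCl fraction = 276/810.14 = 0.341.

0.341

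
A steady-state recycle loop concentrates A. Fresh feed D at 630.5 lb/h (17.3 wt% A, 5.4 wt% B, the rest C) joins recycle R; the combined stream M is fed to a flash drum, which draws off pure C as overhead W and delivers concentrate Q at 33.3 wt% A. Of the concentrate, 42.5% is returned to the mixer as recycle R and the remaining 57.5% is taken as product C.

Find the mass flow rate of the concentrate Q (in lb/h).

Overall A balance (none leaves overhead): A in fresh feed = A in product, i.e. 630.5×0.173 = (1−0.425)·Q·0.333.
Q = 109.08/(0.333×0.575) = 569.66 lb/h.

569.7 lb/h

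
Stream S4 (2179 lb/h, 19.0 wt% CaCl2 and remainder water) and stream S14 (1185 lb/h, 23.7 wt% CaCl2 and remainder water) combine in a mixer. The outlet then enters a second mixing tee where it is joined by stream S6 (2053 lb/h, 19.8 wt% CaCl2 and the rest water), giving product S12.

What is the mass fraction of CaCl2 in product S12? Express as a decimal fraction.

Overall, product flow = 5417 lb/h.
CaCl2 in = 2179×0.190 + 1185×0.237 + 2053×0.198 = 1101.3 lb/h.
CaCl2 fraction in S12 = 0.203.

0.203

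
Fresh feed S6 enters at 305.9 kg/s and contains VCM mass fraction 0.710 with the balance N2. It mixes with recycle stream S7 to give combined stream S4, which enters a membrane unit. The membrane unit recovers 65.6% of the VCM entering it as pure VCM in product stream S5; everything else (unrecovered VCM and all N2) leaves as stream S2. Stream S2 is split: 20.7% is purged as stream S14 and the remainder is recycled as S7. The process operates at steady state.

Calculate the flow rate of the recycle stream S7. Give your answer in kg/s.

421.3 kg/s

N2 enters only via S6 and leaves only via the purge: 305.9×0.290 = 0.207×(N2 in S2), and the membrane unit passes all N2, so N2 in S4 = N2 in S2 = 428.56 kg/s.
VCM in S4: m_A = 305.9×0.710 + (1−0.207)·(1−0.656)·m_A, so m_A = 217.19/0.7272 = 298.66 kg/s.
S2 = (1−0.656)×298.66 + 428.56 = 531.3 kg/s.
Recycle S7 = (1−0.207)×531.3 = 421.32 kg/s.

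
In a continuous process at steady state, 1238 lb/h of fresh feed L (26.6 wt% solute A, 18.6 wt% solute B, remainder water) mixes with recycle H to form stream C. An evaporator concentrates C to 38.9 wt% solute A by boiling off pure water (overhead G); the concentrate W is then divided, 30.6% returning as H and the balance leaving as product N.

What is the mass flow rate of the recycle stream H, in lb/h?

Overall solute A balance (none leaves overhead): solute A in fresh feed = solute A in product, i.e. 1238×0.266 = (1−0.306)·W·0.389.
W = 329.31/(0.389×0.694) = 1219.8 lb/h.
Recycle H = 0.306×1219.8 = 373.26 lb/h.

373.3 lb/h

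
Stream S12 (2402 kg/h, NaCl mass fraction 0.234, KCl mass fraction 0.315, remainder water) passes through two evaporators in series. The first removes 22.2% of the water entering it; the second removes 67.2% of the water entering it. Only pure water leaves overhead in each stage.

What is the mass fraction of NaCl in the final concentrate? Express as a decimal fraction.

0.352

water in feed = 2402×0.451 = 1083.3 kg/h.
After stage 1: water left = (1−0.222)×1083.3 = 842.81; stream total = 2161.5 kg/h.
After stage 2: water left = (1−0.672)×842.81 = 276.44; final concentrate = 1595.1 kg/h.
NaCl fraction = 562.07/1595.1 = 0.352.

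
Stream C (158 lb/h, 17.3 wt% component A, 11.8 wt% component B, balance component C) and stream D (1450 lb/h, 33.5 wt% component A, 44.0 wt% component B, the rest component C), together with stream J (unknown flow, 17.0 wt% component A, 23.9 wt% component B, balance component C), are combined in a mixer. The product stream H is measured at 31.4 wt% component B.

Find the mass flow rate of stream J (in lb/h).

Let J be the unknown flow. Total out = 1608 + J.
component B balance: 656.64 + 0.239·J = 0.314·(1608 + J)
(0.239 − 0.314)·J = 0.314×1608 − 656.64 = -151.73
J = -151.73 / -0.075 = 2023.1 lb/h

2023 lb/h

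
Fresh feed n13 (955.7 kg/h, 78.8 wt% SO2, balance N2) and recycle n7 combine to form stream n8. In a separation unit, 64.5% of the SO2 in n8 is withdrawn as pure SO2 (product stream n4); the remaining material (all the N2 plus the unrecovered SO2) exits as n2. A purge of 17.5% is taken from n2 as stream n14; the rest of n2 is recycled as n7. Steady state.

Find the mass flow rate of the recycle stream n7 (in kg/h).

1267 kg/h

N2 enters only via n13 and leaves only via the purge: 955.7×0.212 = 0.175×(N2 in n2), and the separation unit passes all N2, so N2 in n8 = N2 in n2 = 1157.8 kg/h.
SO2 in n8: m_A = 955.7×0.788 + (1−0.175)·(1−0.645)·m_A, so m_A = 753.09/0.7071 = 1065 kg/h.
n2 = (1−0.645)×1065 + 1157.8 = 1535.8 kg/h.
Recycle n7 = (1−0.175)×1535.8 = 1267.1 kg/h.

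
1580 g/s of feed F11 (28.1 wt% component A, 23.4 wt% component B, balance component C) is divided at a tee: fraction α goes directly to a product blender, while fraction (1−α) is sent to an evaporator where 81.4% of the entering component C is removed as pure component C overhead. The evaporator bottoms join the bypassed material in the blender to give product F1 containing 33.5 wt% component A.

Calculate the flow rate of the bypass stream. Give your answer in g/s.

All 1580×0.281 = 443.98 g/s of component A reaches F1, so F1 = 443.98/0.335 = 1325.3 g/s and vapour = 254.69 g/s.
The evaporator receives (1−α)·1580 of feed at 0.485 component C and removes 0.814 of that component C:
0.814×0.485×(1−α)×1580 = 254.69
(1−α) = 254.69/623.77 = 0.4083;  α = 0.5917.
Bypass flow = 0.5917×1580 = 934.88 g/s.

934.9 g/s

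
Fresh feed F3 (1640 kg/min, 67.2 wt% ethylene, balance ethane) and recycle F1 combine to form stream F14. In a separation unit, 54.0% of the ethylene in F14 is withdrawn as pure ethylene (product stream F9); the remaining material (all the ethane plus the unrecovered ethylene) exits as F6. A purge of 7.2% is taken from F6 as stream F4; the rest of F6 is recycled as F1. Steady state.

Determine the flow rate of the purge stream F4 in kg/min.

601.6 kg/min

ethane enters only via F3 and leaves only via the purge: 1640×0.328 = 0.072×(ethane in F6), and the separation unit passes all ethane, so ethane in F14 = ethane in F6 = 7471.1 kg/min.
ethylene in F14: m_A = 1640×0.672 + (1−0.072)·(1−0.540)·m_A, so m_A = 1102.1/0.5731 = 1922.9 kg/min.
F6 = (1−0.540)×1922.9 + 7471.1 = 8355.7 kg/min.
Purge F4 = 0.072×8355.7 = 601.61 kg/min.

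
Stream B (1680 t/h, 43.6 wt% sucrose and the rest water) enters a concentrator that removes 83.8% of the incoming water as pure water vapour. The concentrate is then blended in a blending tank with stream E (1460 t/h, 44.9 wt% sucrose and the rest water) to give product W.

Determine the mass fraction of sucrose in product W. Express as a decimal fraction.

0.5917

Vapour removed = 0.838×0.564×1680 = 794.02 t/h; concentrate = 885.98 t/h.
sucrose reaching the mixer = 732.48 (from concentrate) + 1460×0.449 = 1388 t/h.
Product flow = 885.98 + 1460 = 2346 t/h; sucrose fraction = 0.5917.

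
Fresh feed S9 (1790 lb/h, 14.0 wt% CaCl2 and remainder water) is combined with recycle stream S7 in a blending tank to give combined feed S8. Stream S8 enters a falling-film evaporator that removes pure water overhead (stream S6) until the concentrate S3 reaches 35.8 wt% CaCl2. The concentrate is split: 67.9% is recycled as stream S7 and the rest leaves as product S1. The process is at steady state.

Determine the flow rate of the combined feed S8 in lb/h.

3271 lb/h

Overall CaCl2 balance (none leaves overhead): CaCl2 in fresh feed = CaCl2 in product, i.e. 1790×0.140 = (1−0.679)·S3·0.358.
S3 = 250.6/(0.358×0.321) = 2180.7 lb/h.
Recycle S7 = 0.679×2180.7 = 1480.7 lb/h.
Combined feed S8 = 1790 + 1480.7 = 3270.7 lb/h.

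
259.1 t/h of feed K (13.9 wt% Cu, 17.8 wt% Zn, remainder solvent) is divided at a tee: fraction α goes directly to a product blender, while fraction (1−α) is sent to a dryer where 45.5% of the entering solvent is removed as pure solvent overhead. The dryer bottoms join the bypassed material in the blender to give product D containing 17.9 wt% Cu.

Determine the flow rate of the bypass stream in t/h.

All 259.1×0.139 = 36.015 t/h of Cu reaches D, so D = 36.015/0.179 = 201.2 t/h and vapour = 57.899 t/h.
The evaporator receives (1−α)·259.1 of feed at 0.683 solvent and removes 0.455 of that solvent:
0.455×0.683×(1−α)×259.1 = 57.899
(1−α) = 57.899/80.519 = 0.7191;  α = 0.2809.
Bypass flow = 0.2809×259.1 = 72.787 t/h.

72.79 t/h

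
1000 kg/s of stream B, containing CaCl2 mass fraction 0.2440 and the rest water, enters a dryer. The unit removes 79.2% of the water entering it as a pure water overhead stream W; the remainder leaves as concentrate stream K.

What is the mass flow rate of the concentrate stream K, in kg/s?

water entering = 1000×0.756 = 756 kg/s; overhead removed = 0.792×756 = 598.75 kg/s.
Concentrate = 1000 − 598.75 = 401.25 kg/s.

401.2 kg/s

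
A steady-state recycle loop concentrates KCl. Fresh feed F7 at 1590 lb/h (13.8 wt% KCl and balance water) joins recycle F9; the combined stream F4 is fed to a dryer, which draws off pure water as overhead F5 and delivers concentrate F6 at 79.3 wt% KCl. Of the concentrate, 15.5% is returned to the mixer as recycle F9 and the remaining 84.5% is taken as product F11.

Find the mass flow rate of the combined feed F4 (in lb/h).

Overall KCl balance (none leaves overhead): KCl in fresh feed = KCl in product, i.e. 1590×0.138 = (1−0.155)·F6·0.793.
F6 = 219.42/(0.793×0.845) = 327.45 lb/h.
Recycle F9 = 0.155×327.45 = 50.755 lb/h.
Combined feed F4 = 1590 + 50.755 = 1640.8 lb/h.

1641 lb/h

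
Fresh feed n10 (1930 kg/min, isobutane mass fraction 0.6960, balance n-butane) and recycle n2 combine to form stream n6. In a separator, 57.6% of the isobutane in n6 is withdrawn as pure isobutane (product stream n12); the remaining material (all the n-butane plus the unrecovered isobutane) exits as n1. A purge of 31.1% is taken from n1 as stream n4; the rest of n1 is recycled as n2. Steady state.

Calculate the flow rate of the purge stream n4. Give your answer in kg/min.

837 kg/min

n-butane enters only via n10 and leaves only via the purge: 1930×0.304 = 0.311×(n-butane in n1), and the separator passes all n-butane, so n-butane in n6 = n-butane in n1 = 1886.6 kg/min.
isobutane in n6: m_A = 1930×0.696 + (1−0.311)·(1−0.576)·m_A, so m_A = 1343.3/0.7079 = 1897.7 kg/min.
n1 = (1−0.576)×1897.7 + 1886.6 = 2691.2 kg/min.
Purge n4 = 0.311×2691.2 = 836.95 kg/min.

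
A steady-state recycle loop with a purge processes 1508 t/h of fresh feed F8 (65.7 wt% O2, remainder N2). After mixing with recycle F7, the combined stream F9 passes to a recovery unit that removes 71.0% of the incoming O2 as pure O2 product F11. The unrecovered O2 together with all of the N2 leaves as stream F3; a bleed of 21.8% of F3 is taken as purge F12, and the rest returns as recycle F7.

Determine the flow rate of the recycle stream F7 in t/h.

2146 t/h

N2 enters only via F8 and leaves only via the purge: 1508×0.343 = 0.218×(N2 in F3), and the recovery unit passes all N2, so N2 in F9 = N2 in F3 = 2372.7 t/h.
O2 in F9: m_A = 1508×0.657 + (1−0.218)·(1−0.710)·m_A, so m_A = 990.76/0.7732 = 1281.3 t/h.
F3 = (1−0.710)×1281.3 + 2372.7 = 2744.3 t/h.
Recycle F7 = (1−0.218)×2744.3 = 2146 t/h.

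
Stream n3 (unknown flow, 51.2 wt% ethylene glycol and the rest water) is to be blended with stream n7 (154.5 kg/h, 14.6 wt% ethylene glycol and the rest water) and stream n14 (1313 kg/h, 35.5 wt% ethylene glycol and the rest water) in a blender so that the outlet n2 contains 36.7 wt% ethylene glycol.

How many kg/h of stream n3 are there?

Let n3 be the unknown flow. Total out = 1467.5 + n3.
ethylene glycol balance: 488.67 + 0.512·n3 = 0.367·(1467.5 + n3)
(0.512 − 0.367)·n3 = 0.367×1467.5 − 488.67 = 49.901
n3 = 49.901 / 0.145 = 344.14 kg/h

344.1 kg/h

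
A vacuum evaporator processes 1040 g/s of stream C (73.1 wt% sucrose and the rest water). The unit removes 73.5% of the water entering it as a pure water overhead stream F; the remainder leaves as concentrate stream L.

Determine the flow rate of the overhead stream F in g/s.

water entering = 1040×0.269 = 279.76 g/s; overhead removed = 0.735×279.76 = 205.62 g/s.

205.6 g/s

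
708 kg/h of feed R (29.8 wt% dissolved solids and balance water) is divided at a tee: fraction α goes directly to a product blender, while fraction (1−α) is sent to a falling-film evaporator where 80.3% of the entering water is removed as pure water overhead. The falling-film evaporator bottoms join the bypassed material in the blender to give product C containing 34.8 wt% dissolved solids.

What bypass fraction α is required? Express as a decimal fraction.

All 708×0.298 = 210.98 kg/h of dissolved solids reaches C, so C = 210.98/0.348 = 606.28 kg/h and vapour = 101.72 kg/h.
The evaporator receives (1−α)·708 of feed at 0.702 water and removes 0.803 of that water:
0.803×0.702×(1−α)×708 = 101.72
(1−α) = 101.72/399.1 = 0.2549;  α = 0.7451.

0.745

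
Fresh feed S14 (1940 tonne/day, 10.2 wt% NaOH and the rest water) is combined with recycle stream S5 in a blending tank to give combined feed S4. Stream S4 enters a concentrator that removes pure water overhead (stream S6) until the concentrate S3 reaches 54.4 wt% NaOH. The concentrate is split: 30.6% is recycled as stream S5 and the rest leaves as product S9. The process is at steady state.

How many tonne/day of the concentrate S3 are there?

Overall NaOH balance (none leaves overhead): NaOH in fresh feed = NaOH in product, i.e. 1940×0.102 = (1−0.306)·S3·0.544.
S3 = 197.88/(0.544×0.694) = 524.14 tonne/day.

524.1 tonne/day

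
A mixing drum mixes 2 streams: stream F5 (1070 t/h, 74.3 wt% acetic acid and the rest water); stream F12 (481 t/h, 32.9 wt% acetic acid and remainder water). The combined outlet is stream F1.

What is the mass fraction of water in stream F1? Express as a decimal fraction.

0.385

Total flow out = 1070 + 481 = 1551 t/h.
water in = 1070×0.257 + 481×0.671 = 597.74 t/h.
water mass fraction in F1 = 597.74/1551 = 0.385.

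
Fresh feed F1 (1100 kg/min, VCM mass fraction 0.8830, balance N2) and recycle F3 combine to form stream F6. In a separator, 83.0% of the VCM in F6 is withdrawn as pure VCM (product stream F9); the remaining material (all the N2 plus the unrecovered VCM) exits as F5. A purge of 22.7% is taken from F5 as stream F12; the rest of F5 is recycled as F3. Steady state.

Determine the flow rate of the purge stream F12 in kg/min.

171.9 kg/min

N2 enters only via F1 and leaves only via the purge: 1100×0.117 = 0.227×(N2 in F5), and the separator passes all N2, so N2 in F6 = N2 in F5 = 566.96 kg/min.
VCM in F6: m_A = 1100×0.883 + (1−0.227)·(1−0.830)·m_A, so m_A = 971.3/0.8686 = 1118.2 kg/min.
F5 = (1−0.830)×1118.2 + 566.96 = 757.06 kg/min.
Purge F12 = 0.227×757.06 = 171.85 kg/min.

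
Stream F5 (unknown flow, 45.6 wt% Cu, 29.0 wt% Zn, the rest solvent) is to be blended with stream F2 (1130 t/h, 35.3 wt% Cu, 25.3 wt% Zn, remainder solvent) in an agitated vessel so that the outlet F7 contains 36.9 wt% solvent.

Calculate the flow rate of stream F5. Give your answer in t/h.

Let F5 be the unknown flow. Total out = 1130 + F5.
solvent balance: 445.22 + 0.254·F5 = 0.369·(1130 + F5)
(0.254 − 0.369)·F5 = 0.369×1130 − 445.22 = -28.25
F5 = -28.25 / -0.115 = 245.65 t/h

245.7 t/h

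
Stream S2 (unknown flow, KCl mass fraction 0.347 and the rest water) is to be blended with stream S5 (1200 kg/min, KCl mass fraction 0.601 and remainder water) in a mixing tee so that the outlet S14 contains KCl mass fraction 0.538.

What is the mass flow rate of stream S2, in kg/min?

395.8 kg/min

Let S2 be the unknown flow. Total out = 1200 + S2.
KCl balance: 721.2 + 0.347·S2 = 0.538·(1200 + S2)
(0.347 − 0.538)·S2 = 0.538×1200 − 721.2 = -75.6
S2 = -75.6 / -0.191 = 395.81 kg/min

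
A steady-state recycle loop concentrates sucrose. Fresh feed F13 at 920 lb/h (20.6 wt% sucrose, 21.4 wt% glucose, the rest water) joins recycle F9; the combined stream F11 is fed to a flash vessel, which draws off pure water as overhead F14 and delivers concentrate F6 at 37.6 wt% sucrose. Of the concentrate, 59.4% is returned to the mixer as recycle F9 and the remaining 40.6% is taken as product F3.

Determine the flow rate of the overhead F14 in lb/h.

416 lb/h

Overall sucrose balance (none leaves overhead): sucrose in fresh feed = sucrose in product, i.e. 920×0.206 = (1−0.594)·F6·0.376.
F6 = 189.52/(0.376×0.406) = 1241.5 lb/h.
Recycle F9 = 0.594×1241.5 = 737.44 lb/h.
Combined feed F11 = 920 + 737.44 = 1657.4 lb/h.
Overhead F14 = F11 − F6 = 1657.4 − 1241.5 = 415.96 lb/h.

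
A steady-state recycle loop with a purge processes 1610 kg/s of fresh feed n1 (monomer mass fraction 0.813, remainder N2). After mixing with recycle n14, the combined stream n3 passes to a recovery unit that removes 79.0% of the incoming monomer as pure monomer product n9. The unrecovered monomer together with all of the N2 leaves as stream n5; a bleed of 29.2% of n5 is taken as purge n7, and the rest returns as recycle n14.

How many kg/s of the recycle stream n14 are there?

N2 enters only via n1 and leaves only via the purge: 1610×0.187 = 0.292×(N2 in n5), and the recovery unit passes all N2, so N2 in n3 = N2 in n5 = 1031.1 kg/s.
monomer in n3: m_A = 1610×0.813 + (1−0.292)·(1−0.790)·m_A, so m_A = 1308.9/0.8513 = 1537.5 kg/s.
n5 = (1−0.790)×1537.5 + 1031.1 = 1353.9 kg/s.
Recycle n14 = (1−0.292)×1353.9 = 958.59 kg/s.

958.6 kg/s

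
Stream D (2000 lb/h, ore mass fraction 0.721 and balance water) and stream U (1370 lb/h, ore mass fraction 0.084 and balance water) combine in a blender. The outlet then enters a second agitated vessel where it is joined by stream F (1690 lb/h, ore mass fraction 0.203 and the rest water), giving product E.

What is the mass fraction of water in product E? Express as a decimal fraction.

Overall, product flow = 5060 lb/h.
water in = 2000×0.279 + 1370×0.916 + 1690×0.797 = 3159.9 lb/h.
water fraction in E = 0.624.

0.624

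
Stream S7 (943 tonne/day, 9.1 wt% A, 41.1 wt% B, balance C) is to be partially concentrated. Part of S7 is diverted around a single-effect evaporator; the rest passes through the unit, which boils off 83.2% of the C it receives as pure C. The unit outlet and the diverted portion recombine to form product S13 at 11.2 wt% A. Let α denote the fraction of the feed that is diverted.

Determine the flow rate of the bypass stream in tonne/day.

All 943×0.091 = 85.813 tonne/day of A reaches S13, so S13 = 85.813/0.112 = 766.19 tonne/day and vapour = 176.81 tonne/day.
The evaporator receives (1−α)·943 of feed at 0.498 C and removes 0.832 of that C:
0.832×0.498×(1−α)×943 = 176.81
(1−α) = 176.81/390.72 = 0.4525;  α = 0.5475.
Bypass flow = 0.5475×943 = 516.26 tonne/day.

516.3 tonne/day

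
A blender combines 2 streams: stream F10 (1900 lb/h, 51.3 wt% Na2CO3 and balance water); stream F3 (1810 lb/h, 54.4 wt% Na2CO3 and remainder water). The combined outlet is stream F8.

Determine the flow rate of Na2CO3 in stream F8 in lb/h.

Na2CO3 out = Na2CO3 in = 1900×0.513 + 1810×0.544 = 1959.3 lb/h.

1959 lb/h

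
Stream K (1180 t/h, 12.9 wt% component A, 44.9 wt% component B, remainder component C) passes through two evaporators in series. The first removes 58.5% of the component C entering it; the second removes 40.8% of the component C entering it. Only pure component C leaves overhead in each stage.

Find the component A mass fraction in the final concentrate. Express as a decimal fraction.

component C in feed = 1180×0.422 = 497.96 t/h.
After stage 1: component C left = (1−0.585)×497.96 = 206.65; stream total = 888.69 t/h.
After stage 2: component C left = (1−0.408)×206.65 = 122.34; final concentrate = 804.38 t/h.
component A fraction = 152.22/804.38 = 0.189.

0.189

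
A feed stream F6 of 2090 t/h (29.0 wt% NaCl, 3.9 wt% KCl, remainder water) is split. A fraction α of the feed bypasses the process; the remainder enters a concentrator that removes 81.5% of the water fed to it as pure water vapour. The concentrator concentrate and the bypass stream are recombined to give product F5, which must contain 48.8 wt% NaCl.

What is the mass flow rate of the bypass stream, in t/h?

539.4 t/h

All 2090×0.290 = 606.1 t/h of NaCl reaches F5, so F5 = 606.1/0.488 = 1242 t/h and vapour = 847.99 t/h.
The evaporator receives (1−α)·2090 of feed at 0.671 water and removes 0.815 of that water:
0.815×0.671×(1−α)×2090 = 847.99
(1−α) = 847.99/1142.9 = 0.7419;  α = 0.2581.
Bypass flow = 0.2581×2090 = 539.36 t/h.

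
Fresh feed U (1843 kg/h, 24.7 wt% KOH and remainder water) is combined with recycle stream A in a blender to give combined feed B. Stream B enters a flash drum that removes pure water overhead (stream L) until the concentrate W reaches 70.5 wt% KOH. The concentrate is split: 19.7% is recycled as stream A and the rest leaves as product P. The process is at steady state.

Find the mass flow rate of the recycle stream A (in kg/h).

Overall KOH balance (none leaves overhead): KOH in fresh feed = KOH in product, i.e. 1843×0.247 = (1−0.197)·W·0.705.
W = 455.22/(0.705×0.803) = 804.11 kg/h.
Recycle A = 0.197×804.11 = 158.41 kg/h.

158.4 kg/h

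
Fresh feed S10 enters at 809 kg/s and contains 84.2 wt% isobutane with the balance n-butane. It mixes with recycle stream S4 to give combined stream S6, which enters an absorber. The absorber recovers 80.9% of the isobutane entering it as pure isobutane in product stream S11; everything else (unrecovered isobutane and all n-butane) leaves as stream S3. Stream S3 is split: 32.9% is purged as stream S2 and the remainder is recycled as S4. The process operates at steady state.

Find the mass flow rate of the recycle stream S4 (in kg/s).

n-butane enters only via S10 and leaves only via the purge: 809×0.158 = 0.329×(n-butane in S3), and the absorber passes all n-butane, so n-butane in S6 = n-butane in S3 = 388.52 kg/s.
isobutane in S6: m_A = 809×0.842 + (1−0.329)·(1−0.809)·m_A, so m_A = 681.18/0.8718 = 781.31 kg/s.
S3 = (1−0.809)×781.31 + 388.52 = 537.75 kg/s.
Recycle S4 = (1−0.329)×537.75 = 360.83 kg/s.

360.8 kg/s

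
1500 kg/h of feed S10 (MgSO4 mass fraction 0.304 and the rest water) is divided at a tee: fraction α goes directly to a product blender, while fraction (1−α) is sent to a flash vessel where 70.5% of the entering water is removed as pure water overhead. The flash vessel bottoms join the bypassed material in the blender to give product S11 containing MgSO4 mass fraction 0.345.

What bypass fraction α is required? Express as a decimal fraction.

0.758

All 1500×0.304 = 456 kg/h of MgSO4 reaches S11, so S11 = 456/0.345 = 1321.7 kg/h and vapour = 178.26 kg/h.
The evaporator receives (1−α)·1500 of feed at 0.696 water and removes 0.705 of that water:
0.705×0.696×(1−α)×1500 = 178.26
(1−α) = 178.26/736.02 = 0.2422;  α = 0.7578.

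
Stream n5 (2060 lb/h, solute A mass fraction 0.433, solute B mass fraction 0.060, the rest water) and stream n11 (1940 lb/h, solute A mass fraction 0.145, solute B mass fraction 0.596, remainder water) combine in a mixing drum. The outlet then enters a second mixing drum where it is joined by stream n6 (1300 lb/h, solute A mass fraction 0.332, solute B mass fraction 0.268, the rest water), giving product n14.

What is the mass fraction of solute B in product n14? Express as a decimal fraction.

Overall, product flow = 5300 lb/h.
solute B in = 2060×0.060 + 1940×0.596 + 1300×0.268 = 1628.2 lb/h.
solute B fraction in n14 = 0.307.

0.307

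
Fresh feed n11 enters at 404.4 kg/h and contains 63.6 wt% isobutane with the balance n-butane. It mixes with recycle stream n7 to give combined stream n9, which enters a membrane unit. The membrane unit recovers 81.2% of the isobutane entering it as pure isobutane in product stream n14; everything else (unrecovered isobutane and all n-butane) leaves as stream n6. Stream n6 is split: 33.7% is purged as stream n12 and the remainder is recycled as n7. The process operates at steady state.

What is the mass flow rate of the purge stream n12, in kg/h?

n-butane enters only via n11 and leaves only via the purge: 404.4×0.364 = 0.337×(n-butane in n6), and the membrane unit passes all n-butane, so n-butane in n9 = n-butane in n6 = 436.8 kg/h.
isobutane in n9: m_A = 404.4×0.636 + (1−0.337)·(1−0.812)·m_A, so m_A = 257.2/0.8754 = 293.82 kg/h.
n6 = (1−0.812)×293.82 + 436.8 = 492.04 kg/h.
Purge n12 = 0.337×492.04 = 165.82 kg/h.

165.8 kg/h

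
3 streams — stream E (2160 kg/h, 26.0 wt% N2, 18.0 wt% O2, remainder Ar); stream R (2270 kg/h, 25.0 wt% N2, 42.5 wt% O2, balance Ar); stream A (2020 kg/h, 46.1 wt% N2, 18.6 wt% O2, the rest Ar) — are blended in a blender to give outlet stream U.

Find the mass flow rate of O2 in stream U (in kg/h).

1729 kg/h

O2 out = O2 in = 2160×0.180 + 2270×0.425 + 2020×0.186 = 1729.3 kg/h.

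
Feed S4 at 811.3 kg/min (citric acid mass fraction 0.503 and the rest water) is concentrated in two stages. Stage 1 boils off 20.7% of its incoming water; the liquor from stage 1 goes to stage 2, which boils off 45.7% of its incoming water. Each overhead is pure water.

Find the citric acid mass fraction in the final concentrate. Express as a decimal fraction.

water in feed = 811.3×0.497 = 403.22 kg/min.
After stage 1: water left = (1−0.207)×403.22 = 319.75; stream total = 727.83 kg/min.
After stage 2: water left = (1−0.457)×319.75 = 173.62; final concentrate = 581.71 kg/min.
citric acid fraction = 408.08/581.71 = 0.702.

0.702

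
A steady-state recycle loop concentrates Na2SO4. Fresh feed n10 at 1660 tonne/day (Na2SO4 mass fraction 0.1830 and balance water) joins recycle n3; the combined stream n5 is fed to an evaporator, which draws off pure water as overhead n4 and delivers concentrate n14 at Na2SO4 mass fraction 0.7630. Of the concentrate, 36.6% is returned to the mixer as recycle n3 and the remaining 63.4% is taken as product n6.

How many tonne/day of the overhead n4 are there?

Overall Na2SO4 balance (none leaves overhead): Na2SO4 in fresh feed = Na2SO4 in product, i.e. 1660×0.183 = (1−0.366)·n14·0.763.
n14 = 303.78/(0.763×0.634) = 627.98 tonne/day.
Recycle n3 = 0.366×627.98 = 229.84 tonne/day.
Combined feed n5 = 1660 + 229.84 = 1889.8 tonne/day.
Overhead n4 = n5 − n14 = 1889.8 − 627.98 = 1261.9 tonne/day.

1262 tonne/day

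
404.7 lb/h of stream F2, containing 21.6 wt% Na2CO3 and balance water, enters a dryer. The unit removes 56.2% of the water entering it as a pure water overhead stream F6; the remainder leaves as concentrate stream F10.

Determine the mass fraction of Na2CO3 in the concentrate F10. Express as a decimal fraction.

0.386

Na2CO3 is not removed: 404.7×0.216 = 87.415 lb/h of Na2CO3 enters F10.
water entering = 404.7×0.784 = 317.28 lb/h; overhead removed = 0.562×317.28 = 178.31 lb/h.
Concentrate = 404.7 − 178.31 = 226.39 lb/h.
Mass fraction = 87.415/226.39 = 0.386.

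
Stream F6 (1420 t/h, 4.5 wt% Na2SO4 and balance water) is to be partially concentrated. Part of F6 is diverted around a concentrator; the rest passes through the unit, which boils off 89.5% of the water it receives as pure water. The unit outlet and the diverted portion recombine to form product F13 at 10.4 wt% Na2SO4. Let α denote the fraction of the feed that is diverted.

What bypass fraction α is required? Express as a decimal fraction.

0.336

All 1420×0.045 = 63.9 t/h of Na2SO4 reaches F13, so F13 = 63.9/0.104 = 614.42 t/h and vapour = 805.58 t/h.
The evaporator receives (1−α)·1420 of feed at 0.955 water and removes 0.895 of that water:
0.895×0.955×(1−α)×1420 = 805.58
(1−α) = 805.58/1213.7 = 0.6637;  α = 0.3363.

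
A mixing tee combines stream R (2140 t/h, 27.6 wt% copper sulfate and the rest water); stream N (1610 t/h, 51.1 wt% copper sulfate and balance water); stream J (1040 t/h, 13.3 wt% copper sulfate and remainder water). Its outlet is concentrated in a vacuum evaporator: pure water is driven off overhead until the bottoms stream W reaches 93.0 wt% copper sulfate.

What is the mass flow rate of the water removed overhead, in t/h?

copper sulfate entering = 2140×0.276 + 1610×0.511 + 1040×0.133 = 1551.7 t/h.
All copper sulfate reports to W, so W = 1551.7/0.930 = 1668.5 t/h.
Total feed = 4790 t/h; overhead = 4790 − 1668.5 = 3121.5 t/h.

3122 t/h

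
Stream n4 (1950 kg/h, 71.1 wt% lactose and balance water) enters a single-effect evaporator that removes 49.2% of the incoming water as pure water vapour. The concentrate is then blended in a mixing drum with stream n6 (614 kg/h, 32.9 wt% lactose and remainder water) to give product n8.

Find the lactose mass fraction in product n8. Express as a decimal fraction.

0.695

Vapour removed = 0.492×0.289×1950 = 277.27 kg/h; concentrate = 1672.7 kg/h.
lactose reaching the mixer = 1386.5 (from concentrate) + 614×0.329 = 1588.5 kg/h.
Product flow = 1672.7 + 614 = 2286.7 kg/h; lactose fraction = 0.695.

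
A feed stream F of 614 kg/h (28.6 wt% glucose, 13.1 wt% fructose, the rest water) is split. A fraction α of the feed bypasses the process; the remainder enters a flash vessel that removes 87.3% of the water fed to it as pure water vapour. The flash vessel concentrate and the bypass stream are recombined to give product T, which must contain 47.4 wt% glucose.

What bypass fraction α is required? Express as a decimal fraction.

0.221

All 614×0.286 = 175.6 kg/h of glucose reaches T, so T = 175.6/0.474 = 370.47 kg/h and vapour = 243.53 kg/h.
The evaporator receives (1−α)·614 of feed at 0.583 water and removes 0.873 of that water:
0.873×0.583×(1−α)×614 = 243.53
(1−α) = 243.53/312.5 = 0.7793;  α = 0.2207.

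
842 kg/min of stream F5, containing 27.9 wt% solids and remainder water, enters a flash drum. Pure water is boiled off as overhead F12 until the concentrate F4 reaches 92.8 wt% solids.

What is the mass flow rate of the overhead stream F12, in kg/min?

solids is conserved: 842×0.279 = 234.92 kg/min all reports to the concentrate.
Concentrate = 234.92/(target fraction) = 253.14 kg/min.
Overhead = 842 − 253.14 = 588.86 kg/min.

588.9 kg/min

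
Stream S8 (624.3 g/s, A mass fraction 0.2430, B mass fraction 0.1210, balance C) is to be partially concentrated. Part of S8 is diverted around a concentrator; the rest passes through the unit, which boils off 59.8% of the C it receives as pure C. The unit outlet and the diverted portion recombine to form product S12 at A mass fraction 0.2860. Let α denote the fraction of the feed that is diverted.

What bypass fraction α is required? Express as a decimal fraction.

All 624.3×0.243 = 151.7 g/s of A reaches S12, so S12 = 151.7/0.286 = 530.44 g/s and vapour = 93.863 g/s.
The evaporator receives (1−α)·624.3 of feed at 0.636 C and removes 0.598 of that C:
0.598×0.636×(1−α)×624.3 = 93.863
(1−α) = 93.863/237.44 = 0.3953;  α = 0.6047.

0.605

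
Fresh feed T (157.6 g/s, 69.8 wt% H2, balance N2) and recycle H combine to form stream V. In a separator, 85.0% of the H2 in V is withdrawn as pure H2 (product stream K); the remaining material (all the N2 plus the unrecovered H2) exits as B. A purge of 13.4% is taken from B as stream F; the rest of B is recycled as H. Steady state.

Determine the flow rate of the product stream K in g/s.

H2 in V: m_A = 157.6×0.698 + (1−0.134)·(1−0.850)·m_A, so m_A = 110/0.8701 = 126.43 g/s.
Product K = 0.850×126.43 = 107.46 g/s.

107.5 g/s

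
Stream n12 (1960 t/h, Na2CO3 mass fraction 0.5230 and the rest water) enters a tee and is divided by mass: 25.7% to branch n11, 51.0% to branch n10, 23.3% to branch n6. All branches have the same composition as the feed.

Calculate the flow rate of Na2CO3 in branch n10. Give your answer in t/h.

522.8 t/h

Branch n10 total = 0.510×1960 = 999.6 t/h.
Na2CO3 in n10 = 0.523×999.6 = 522.79 t/h.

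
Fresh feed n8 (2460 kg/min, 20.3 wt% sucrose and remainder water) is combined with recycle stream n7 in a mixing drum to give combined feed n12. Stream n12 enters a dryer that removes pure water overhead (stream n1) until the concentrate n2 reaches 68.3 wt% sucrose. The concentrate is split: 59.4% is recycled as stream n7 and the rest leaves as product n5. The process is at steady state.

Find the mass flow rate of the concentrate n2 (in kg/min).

Overall sucrose balance (none leaves overhead): sucrose in fresh feed = sucrose in product, i.e. 2460×0.203 = (1−0.594)·n2·0.683.
n2 = 499.38/(0.683×0.406) = 1800.9 kg/min.

1801 kg/min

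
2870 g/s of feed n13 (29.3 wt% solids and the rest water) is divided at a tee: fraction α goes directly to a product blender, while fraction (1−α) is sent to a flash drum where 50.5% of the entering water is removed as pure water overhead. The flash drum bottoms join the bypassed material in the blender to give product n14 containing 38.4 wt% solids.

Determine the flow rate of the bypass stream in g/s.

965.1 g/s

All 2870×0.293 = 840.91 g/s of solids reaches n14, so n14 = 840.91/0.384 = 2189.9 g/s and vapour = 680.13 g/s.
The evaporator receives (1−α)·2870 of feed at 0.707 water and removes 0.505 of that water:
0.505×0.707×(1−α)×2870 = 680.13
(1−α) = 680.13/1024.7 = 0.6637;  α = 0.3363.
Bypass flow = 0.3363×2870 = 965.06 g/s.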